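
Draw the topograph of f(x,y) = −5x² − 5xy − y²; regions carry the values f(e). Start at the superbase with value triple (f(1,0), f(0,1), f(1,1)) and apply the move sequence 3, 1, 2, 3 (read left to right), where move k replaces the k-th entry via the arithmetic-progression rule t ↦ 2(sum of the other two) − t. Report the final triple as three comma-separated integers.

start (-5,-1,-11) = (f(1,0),f(0,1),f(1,1))
replace slot 3: 2·((-5)+(-1)) − (-11) = -1 → (-5,-1,-1)
replace slot 1: 2·((-1)+(-1)) − (-5) = 1 → (1,-1,-1)
replace slot 2: 2·(1+(-1)) − (-1) = 1 → (1,1,-1)
replace slot 3: 2·(1+1) − (-1) = 5 → (1,1,5)

1,1,5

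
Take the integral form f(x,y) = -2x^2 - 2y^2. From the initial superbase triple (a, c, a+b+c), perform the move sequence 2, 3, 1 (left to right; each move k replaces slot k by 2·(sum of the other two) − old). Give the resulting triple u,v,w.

start (-2,-2,-4) = (f(1,0),f(0,1),f(1,1))
replace slot 2: 2·((-2)+(-4)) − (-2) = -10 → (-2,-10,-4)
replace slot 3: 2·((-2)+(-10)) − (-4) = -20 → (-2,-10,-20)
replace slot 1: 2·((-10)+(-20)) − (-2) = -58 → (-58,-10,-20)

-58,-10,-20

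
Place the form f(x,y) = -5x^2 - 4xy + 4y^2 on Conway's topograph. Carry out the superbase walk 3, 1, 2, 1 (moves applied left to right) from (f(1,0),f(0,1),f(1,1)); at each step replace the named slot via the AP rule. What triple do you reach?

start (-5,4,-5) = (f(1,0),f(0,1),f(1,1))
replace slot 3: 2·((-5)+4) − (-5) = 3 → (-5,4,3)
replace slot 1: 2·(4+3) − (-5) = 19 → (19,4,3)
replace slot 2: 2·(19+3) − 4 = 40 → (19,40,3)
replace slot 1: 2·(40+3) − 19 = 67 → (67,40,3)

67,40,3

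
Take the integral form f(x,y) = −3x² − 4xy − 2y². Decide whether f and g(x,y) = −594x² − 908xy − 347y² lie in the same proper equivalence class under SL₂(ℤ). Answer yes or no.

D₁ = -8, D₂ = -8
f is negative-definite; reduce −f:
−f: translate: b→-2 (≡4 mod 6), so (3,4,2)→(3,-2,1)
−f: flip: (3,-2,1)→(1,2,3)
−f: translate: b→0 (≡2 mod 2), so (1,2,3)→(1,0,2)
−f: reduced (well bottom): (1,0,2) with a≤c, −a<b≤a
flip sign back: reduced form of f is (-1,0,-2)
g is negative-definite; reduce −g:
−g: translate: b→-280 (≡908 mod 1188), so (594,908,347)→(594,-280,33)
−g: flip: (594,-280,33)→(33,280,594)
−g: translate: b→16 (≡280 mod 66), so (33,280,594)→(33,16,2)
−g: flip: (33,16,2)→(2,-16,33)
−g: translate: b→0 (≡-16 mod 4), so (2,-16,33)→(2,0,1)
−g: flip: (2,0,1)→(1,0,2)
−g: reduced (well bottom): (1,0,2) with a≤c, −a<b≤a
flip sign back: reduced form of g is (-1,0,-2)
reduced forms (-1, 0, -2) vs (-1, 0, -2) ⇒ equivalent

yes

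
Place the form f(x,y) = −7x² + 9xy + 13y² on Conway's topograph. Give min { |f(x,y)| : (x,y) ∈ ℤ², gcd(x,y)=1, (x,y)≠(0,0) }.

river: ρ → (13,17,-3)
river: ρ → (-3,19,7)
river: ρ → (7,9,-13)
river: ρ → (-13,17,3)
river: ρ → (3,19,-7)
river: ρ → (-7,9,13)
closes: descent 0, river 6
min |a| on river = 3

3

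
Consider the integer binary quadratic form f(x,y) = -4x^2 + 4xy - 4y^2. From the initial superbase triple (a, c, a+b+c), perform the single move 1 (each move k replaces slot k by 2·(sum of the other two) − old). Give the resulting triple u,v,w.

start (-4,-4,-4) = (f(1,0),f(0,1),f(1,1))
replace slot 1: 2·((-4)+(-4)) − (-4) = -12 → (-12,-4,-4)

-12,-4,-4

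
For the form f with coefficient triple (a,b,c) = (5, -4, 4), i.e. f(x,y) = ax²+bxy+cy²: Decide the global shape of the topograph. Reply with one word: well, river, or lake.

D = b²−4ac = (-4)² − 4·5·4 = -64
D < 0 ⇒ definite ⇒ every region one sign ⇒ single well

well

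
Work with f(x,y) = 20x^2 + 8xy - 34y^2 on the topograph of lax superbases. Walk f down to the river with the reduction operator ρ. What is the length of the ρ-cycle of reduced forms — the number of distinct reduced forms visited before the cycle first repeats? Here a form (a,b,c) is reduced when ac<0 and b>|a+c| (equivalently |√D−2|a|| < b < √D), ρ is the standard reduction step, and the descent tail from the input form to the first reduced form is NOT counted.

D = 2784, ⌊√D⌋ = 52
descent: ρ → (-34,-8,20)
descent: ρ → (20,48,-6)  [lands on river]
river: ρ → (-6,48,20)
river: ρ → (20,32,-22)
river: ρ → (-22,12,30)
river: ρ → (30,48,-4)
river: ρ → (-4,48,30)
river: ρ → (30,12,-22)
river: ρ → (-22,32,20)
ρ-cycle length = 8 (tail of 2 descent steps not counted)

8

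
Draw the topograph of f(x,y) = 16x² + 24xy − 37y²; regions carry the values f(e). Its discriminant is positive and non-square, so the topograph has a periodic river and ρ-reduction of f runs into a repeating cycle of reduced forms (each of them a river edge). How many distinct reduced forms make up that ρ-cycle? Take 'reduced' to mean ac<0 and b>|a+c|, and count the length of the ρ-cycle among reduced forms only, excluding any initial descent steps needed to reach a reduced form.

D = 2944, ⌊√D⌋ = 54
river: ρ → (-37,50,3)
river: ρ → (3,52,-20)
river: ρ → (-20,28,27)
river: ρ → (27,26,-21)
river: ρ → (-21,16,32)
river: ρ → (32,48,-5)
river: ρ → (-5,52,12)
river: ρ → (12,44,-21)
river: ρ → (-21,40,16)
river: ρ → (16,24,-37)
ρ-cycle length = 10 (tail of 0 descent steps not counted)

10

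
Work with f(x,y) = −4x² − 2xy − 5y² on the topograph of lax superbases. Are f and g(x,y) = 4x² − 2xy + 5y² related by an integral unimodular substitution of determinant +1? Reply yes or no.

D₁ = -76, D₂ = -76
f is negative-definite; reduce −f:
−f: reduced (well bottom): (4,2,5) with a≤c, −a<b≤a
flip sign back: reduced form of f is (-4,-2,-5)
g: reduced (well bottom): (4,-2,5) with a≤c, −a<b≤a
reduced forms (-4, -2, -5) vs (4, -2, 5) ⇒ inequivalent

no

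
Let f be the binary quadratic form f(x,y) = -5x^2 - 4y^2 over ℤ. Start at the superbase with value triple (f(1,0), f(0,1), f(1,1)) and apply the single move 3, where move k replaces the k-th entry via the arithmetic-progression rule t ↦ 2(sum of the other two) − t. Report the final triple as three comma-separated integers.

start (-5,-4,-9) = (f(1,0),f(0,1),f(1,1))
replace slot 3: 2·((-5)+(-4)) − (-9) = -9 → (-5,-4,-9)

-5,-4,-9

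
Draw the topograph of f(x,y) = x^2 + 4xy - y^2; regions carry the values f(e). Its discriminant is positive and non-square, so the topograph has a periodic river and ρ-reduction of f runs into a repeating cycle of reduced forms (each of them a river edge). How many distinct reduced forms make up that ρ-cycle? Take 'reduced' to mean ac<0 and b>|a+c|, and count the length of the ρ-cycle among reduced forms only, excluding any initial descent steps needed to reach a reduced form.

D = 20, ⌊√D⌋ = 4
river: ρ → (-1,4,1)
river: ρ → (1,4,-1)
ρ-cycle length = 2 (tail of 0 descent steps not counted)

2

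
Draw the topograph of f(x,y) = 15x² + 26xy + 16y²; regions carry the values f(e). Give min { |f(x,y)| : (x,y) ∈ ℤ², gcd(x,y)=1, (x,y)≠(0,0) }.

translate: b→-4 (≡26 mod 30), so (15,26,16)→(15,-4,5)
flip: (15,-4,5)→(5,4,15)
reduced (well bottom): (5,4,15) with a≤c, −a<b≤a
well minimum = a = 5

5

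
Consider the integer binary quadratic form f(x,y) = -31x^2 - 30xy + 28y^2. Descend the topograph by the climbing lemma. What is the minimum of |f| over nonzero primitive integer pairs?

descent: ρ → (28,30,-31)  [lands on river]
river: ρ → (-31,32,27)
river: ρ → (27,22,-36)
river: ρ → (-36,50,13)
river: ρ → (13,54,-28)
river: ρ → (-28,58,9)
river: ρ → (9,50,-52)
river: ρ → (-52,54,7)
river: ρ → (7,58,-36)
river: ρ → (-36,14,29)
river: ρ → (29,44,-21)
river: ρ → (-21,40,33)
river: ρ → (33,26,-28)
river: ρ → (-28,30,31)
river: ρ → (31,32,-27)
river: ρ → (-27,22,36)
river: ρ → (36,50,-13)
river: ρ → (-13,54,28)
river: ρ → (28,58,-9)
river: ρ → (-9,50,52)
river: ρ → (52,54,-7)
river: ρ → (-7,58,36)
river: ρ → (36,14,-29)
river: ρ → (-29,44,21)
river: ρ → (21,40,-33)
river: ρ → (-33,26,28)
closes: descent 1, river 26
min |a| on river = 7

7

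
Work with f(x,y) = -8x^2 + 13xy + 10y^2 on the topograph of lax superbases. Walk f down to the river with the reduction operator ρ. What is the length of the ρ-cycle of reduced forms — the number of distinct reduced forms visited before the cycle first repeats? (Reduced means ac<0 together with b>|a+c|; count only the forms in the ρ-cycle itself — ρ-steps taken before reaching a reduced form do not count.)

D = 489, ⌊√D⌋ = 22
river: ρ → (10,7,-11)
river: ρ → (-11,15,6)
river: ρ → (6,21,-2)
river: ρ → (-2,19,16)
river: ρ → (16,13,-5)
river: ρ → (-5,17,10)
river: ρ → (10,3,-12)
river: ρ → (-12,21,1)
river: ρ → (1,21,-12)
river: ρ → (-12,3,10)
river: ρ → (10,17,-5)
river: ρ → (-5,13,16)
river: ρ → (16,19,-2)
river: ρ → (-2,21,6)
river: ρ → (6,15,-11)
river: ρ → (-11,7,10)
river: ρ → (10,13,-8)
river: ρ → (-8,19,4)
river: ρ → (4,21,-3)
river: ρ → (-3,21,4)
river: ρ → (4,19,-8)
river: ρ → (-8,13,10)
ρ-cycle length = 22 (tail of 0 descent steps not counted)

22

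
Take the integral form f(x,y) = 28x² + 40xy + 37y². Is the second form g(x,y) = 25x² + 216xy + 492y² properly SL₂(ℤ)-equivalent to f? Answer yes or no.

D₁ = -2544, D₂ = -2544
f: translate: b→-16 (≡40 mod 56), so (28,40,37)→(28,-16,25)
f: flip: (28,-16,25)→(25,16,28)
f: reduced (well bottom): (25,16,28) with a≤c, −a<b≤a
g: translate: b→16 (≡216 mod 50), so (25,216,492)→(25,16,28)
g: reduced (well bottom): (25,16,28) with a≤c, −a<b≤a
reduced forms (25, 16, 28) vs (25, 16, 28) ⇒ equivalent

yes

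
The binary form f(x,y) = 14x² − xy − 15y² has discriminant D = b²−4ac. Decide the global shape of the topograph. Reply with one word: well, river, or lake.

D = b²−4ac = (-1)² − 4·14·(-15) = 841
D = 29² is a perfect square ⇒ form factors over ℤ ⇒ lakes

lake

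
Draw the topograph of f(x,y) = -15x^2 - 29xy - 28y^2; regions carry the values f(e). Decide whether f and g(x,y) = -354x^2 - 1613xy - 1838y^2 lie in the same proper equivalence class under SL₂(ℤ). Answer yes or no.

D₁ = -839, D₂ = -839
f is negative-definite; reduce −f:
−f: translate: b→-1 (≡29 mod 30), so (15,29,28)→(15,-1,14)
−f: flip: (15,-1,14)→(14,1,15)
−f: reduced (well bottom): (14,1,15) with a≤c, −a<b≤a
flip sign back: reduced form of f is (-14,-1,-15)
g is negative-definite; reduce −g:
−g: translate: b→197 (≡1613 mod 708), so (354,1613,1838)→(354,197,28)
−g: flip: (354,197,28)→(28,-197,354)
−g: translate: b→27 (≡-197 mod 56), so (28,-197,354)→(28,27,14)
−g: flip: (28,27,14)→(14,-27,28)
−g: translate: b→1 (≡-27 mod 28), so (14,-27,28)→(14,1,15)
−g: reduced (well bottom): (14,1,15) with a≤c, −a<b≤a
flip sign back: reduced form of g is (-14,-1,-15)
reduced forms (-14, -1, -15) vs (-14, -1, -15) ⇒ equivalent

yes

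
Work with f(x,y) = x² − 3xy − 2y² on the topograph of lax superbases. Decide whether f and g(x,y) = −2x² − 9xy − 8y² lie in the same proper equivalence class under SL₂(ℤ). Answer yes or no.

D₁ = 17, D₂ = 17
river cycle of f (length 6): (-2, 3, 1), (1, 3, -2), (-2, 1, 2), (2, 3, -1), (-1, 3, 2), (2, 1, -2)
river cycle of g (length 6): (-1, 3, 2), (2, 1, -2), (-2, 3, 1), (1, 3, -2), (-2, 1, 2), (2, 3, -1)
cycles coincide ⇒ equivalent

yes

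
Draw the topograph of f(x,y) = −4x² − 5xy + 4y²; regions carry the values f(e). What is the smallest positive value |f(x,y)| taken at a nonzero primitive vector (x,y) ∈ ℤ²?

descent: ρ → (4,5,-4)  [lands on river]
river: ρ → (-4,3,5)
river: ρ → (5,7,-2)
river: ρ → (-2,9,1)
river: ρ → (1,9,-2)
river: ρ → (-2,7,5)
river: ρ → (5,3,-4)
river: ρ → (-4,5,4)
river: ρ → (4,3,-5)
river: ρ → (-5,7,2)
river: ρ → (2,9,-1)
river: ρ → (-1,9,2)
river: ρ → (2,7,-5)
river: ρ → (-5,3,4)
closes: descent 1, river 14
min |a| on river = 1

1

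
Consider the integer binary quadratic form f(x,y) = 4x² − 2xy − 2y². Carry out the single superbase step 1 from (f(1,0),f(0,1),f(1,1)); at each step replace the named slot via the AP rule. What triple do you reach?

start (4,-2,0) = (f(1,0),f(0,1),f(1,1))
replace slot 1: 2·((-2)+0) − 4 = -8 → (-8,-2,0)

-8,-2,0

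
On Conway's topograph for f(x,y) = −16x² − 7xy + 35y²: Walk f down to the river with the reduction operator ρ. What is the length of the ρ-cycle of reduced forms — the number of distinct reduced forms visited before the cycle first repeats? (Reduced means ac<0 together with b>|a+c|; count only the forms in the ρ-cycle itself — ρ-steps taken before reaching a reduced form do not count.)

D = 2289, ⌊√D⌋ = 47
descent: ρ → (35,7,-16)
descent: ρ → (-16,25,26)  [lands on river]
river: ρ → (26,27,-15)
river: ρ → (-15,33,20)
river: ρ → (20,47,-1)
river: ρ → (-1,47,20)
river: ρ → (20,33,-15)
river: ρ → (-15,27,26)
river: ρ → (26,25,-16)
river: ρ → (-16,39,12)
river: ρ → (12,33,-25)
river: ρ → (-25,17,20)
river: ρ → (20,23,-22)
river: ρ → (-22,21,21)
river: ρ → (21,21,-22)
river: ρ → (-22,23,20)
river: ρ → (20,17,-25)
river: ρ → (-25,33,12)
river: ρ → (12,39,-16)
ρ-cycle length = 18 (tail of 2 descent steps not counted)

18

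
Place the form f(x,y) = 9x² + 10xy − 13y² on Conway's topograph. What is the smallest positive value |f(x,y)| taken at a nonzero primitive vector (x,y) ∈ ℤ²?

river: ρ → (-13,16,6)
river: ρ → (6,20,-7)
river: ρ → (-7,22,3)
river: ρ → (3,20,-14)
river: ρ → (-14,8,9)
river: ρ → (9,10,-13)
closes: descent 0, river 6
min |a| on river = 3

3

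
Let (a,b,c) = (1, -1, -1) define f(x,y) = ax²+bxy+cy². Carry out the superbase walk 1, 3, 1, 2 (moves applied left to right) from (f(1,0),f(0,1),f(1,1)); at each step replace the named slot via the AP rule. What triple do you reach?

start (1,-1,-1) = (f(1,0),f(0,1),f(1,1))
replace slot 1: 2·((-1)+(-1)) − 1 = -5 → (-5,-1,-1)
replace slot 3: 2·((-5)+(-1)) − (-1) = -11 → (-5,-1,-11)
replace slot 1: 2·((-1)+(-11)) − (-5) = -19 → (-19,-1,-11)
replace slot 2: 2·((-19)+(-11)) − (-1) = -59 → (-19,-59,-11)

-19,-59,-11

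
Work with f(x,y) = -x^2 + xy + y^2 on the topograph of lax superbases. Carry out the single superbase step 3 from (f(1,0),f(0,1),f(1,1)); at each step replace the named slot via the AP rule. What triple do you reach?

start (-1,1,1) = (f(1,0),f(0,1),f(1,1))
replace slot 3: 2·((-1)+1) − 1 = -1 → (-1,1,-1)

-1,1,-1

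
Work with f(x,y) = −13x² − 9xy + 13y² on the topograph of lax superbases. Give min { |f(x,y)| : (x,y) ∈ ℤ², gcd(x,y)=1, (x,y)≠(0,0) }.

descent: ρ → (13,9,-13)  [lands on river]
river: ρ → (-13,17,9)
river: ρ → (9,19,-11)
river: ρ → (-11,25,3)
river: ρ → (3,23,-19)
river: ρ → (-19,15,7)
river: ρ → (7,27,-1)
river: ρ → (-1,27,7)
river: ρ → (7,15,-19)
river: ρ → (-19,23,3)
river: ρ → (3,25,-11)
river: ρ → (-11,19,9)
river: ρ → (9,17,-13)
river: ρ → (-13,9,13)
river: ρ → (13,17,-9)
river: ρ → (-9,19,11)
river: ρ → (11,25,-3)
river: ρ → (-3,23,19)
river: ρ → (19,15,-7)
river: ρ → (-7,27,1)
river: ρ → (1,27,-7)
river: ρ → (-7,15,19)
river: ρ → (19,23,-3)
river: ρ → (-3,25,11)
river: ρ → (11,19,-9)
river: ρ → (-9,17,13)
closes: descent 1, river 26
min |a| on river = 1

1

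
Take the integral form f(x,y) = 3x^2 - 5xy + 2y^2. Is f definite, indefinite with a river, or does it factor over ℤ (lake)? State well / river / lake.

D = b²−4ac = (-5)² − 4·3·2 = 1
D = 1² is a perfect square ⇒ form factors over ℤ ⇒ lakes

lake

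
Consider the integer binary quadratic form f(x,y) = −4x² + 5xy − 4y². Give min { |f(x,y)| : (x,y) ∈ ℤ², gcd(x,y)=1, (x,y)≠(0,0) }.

translate: b→3 (≡-5 mod 8), so (4,-5,4)→(4,3,3)
flip: (4,3,3)→(3,-3,4)
translate: b→3 (≡-3 mod 6), so (3,-3,4)→(3,3,4)
reduced (well bottom): (3,3,4) with a≤c, −a<b≤a
well minimum |f| = |-3| = 3 (negative-definite)

3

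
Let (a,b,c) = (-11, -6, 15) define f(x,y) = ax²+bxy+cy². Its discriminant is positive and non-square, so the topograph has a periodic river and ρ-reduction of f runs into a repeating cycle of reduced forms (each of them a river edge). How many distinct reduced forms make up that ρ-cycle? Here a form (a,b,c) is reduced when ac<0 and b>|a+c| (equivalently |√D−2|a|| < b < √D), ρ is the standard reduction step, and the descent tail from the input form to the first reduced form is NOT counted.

D = 696, ⌊√D⌋ = 26
descent: ρ → (15,6,-11)  [lands on river]
river: ρ → (-11,16,10)
river: ρ → (10,24,-3)
river: ρ → (-3,24,10)
river: ρ → (10,16,-11)
river: ρ → (-11,6,15)
river: ρ → (15,24,-2)
river: ρ → (-2,24,15)
ρ-cycle length = 8 (tail of 1 descent step not counted)

8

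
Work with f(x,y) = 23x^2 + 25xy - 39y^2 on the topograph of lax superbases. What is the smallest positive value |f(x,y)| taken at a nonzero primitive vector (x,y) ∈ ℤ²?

river: ρ → (-39,53,9)
river: ρ → (9,55,-33)
river: ρ → (-33,11,31)
river: ρ → (31,51,-13)
river: ρ → (-13,53,27)
river: ρ → (27,55,-11)
river: ρ → (-11,55,27)
river: ρ → (27,53,-13)
river: ρ → (-13,51,31)
river: ρ → (31,11,-33)
river: ρ → (-33,55,9)
river: ρ → (9,53,-39)
river: ρ → (-39,25,23)
river: ρ → (23,21,-41)
river: ρ → (-41,61,3)
river: ρ → (3,59,-61)
river: ρ → (-61,63,1)
river: ρ → (1,63,-61)
river: ρ → (-61,59,3)
river: ρ → (3,61,-41)
river: ρ → (-41,21,23)
river: ρ → (23,25,-39)
closes: descent 0, river 22
min |a| on river = 1

1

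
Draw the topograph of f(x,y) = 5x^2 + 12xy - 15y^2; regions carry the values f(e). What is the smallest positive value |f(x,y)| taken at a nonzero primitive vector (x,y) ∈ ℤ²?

river: ρ → (-15,18,2)
river: ρ → (2,18,-15)
river: ρ → (-15,12,5)
river: ρ → (5,18,-6)
river: ρ → (-6,18,5)
river: ρ → (5,12,-15)
closes: descent 0, river 6
min |a| on river = 2

2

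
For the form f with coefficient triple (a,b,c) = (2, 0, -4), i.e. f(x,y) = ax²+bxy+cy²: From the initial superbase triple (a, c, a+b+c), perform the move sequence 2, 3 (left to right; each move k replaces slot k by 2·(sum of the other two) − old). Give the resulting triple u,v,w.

start (2,-4,-2) = (f(1,0),f(0,1),f(1,1))
replace slot 2: 2·(2+(-2)) − (-4) = 4 → (2,4,-2)
replace slot 3: 2·(2+4) − (-2) = 14 → (2,4,14)

2,4,14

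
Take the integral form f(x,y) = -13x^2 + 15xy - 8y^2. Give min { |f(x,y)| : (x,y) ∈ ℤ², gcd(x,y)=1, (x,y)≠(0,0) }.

translate: b→11 (≡-15 mod 26), so (13,-15,8)→(13,11,6)
flip: (13,11,6)→(6,-11,13)
translate: b→1 (≡-11 mod 12), so (6,-11,13)→(6,1,8)
reduced (well bottom): (6,1,8) with a≤c, −a<b≤a
well minimum |f| = |-6| = 6 (negative-definite)

6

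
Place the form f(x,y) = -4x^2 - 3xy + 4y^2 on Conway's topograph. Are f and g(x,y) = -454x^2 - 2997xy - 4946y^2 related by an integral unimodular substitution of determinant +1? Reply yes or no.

D₁ = 73, D₂ = 73
river cycle of f (length 18): (4, 3, -4), (-4, 5, 3), (3, 7, -2), (-2, 5, 6), (6, 7, -1), (-1, 7, 6), (6, 5, -2), (-2, 7, 3), (3, 5, -4), (-4, 3, 4), … (8 more)
river cycle of g (length 18): (-4, 5, 3), (3, 7, -2), (-2, 5, 6), (6, 7, -1), (-1, 7, 6), (6, 5, -2), (-2, 7, 3), (3, 5, -4), (-4, 3, 4), (4, 5, -3), … (8 more)
cycles coincide ⇒ equivalent

yes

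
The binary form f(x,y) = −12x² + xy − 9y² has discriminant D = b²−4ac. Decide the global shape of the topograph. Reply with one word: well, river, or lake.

D = b²−4ac = 1² − 4·(-12)·(-9) = -431
D < 0 ⇒ definite ⇒ every region one sign ⇒ single well

well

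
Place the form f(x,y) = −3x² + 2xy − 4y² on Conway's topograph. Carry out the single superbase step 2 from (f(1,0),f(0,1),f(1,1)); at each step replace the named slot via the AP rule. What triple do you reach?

start (-3,-4,-5) = (f(1,0),f(0,1),f(1,1))
replace slot 2: 2·((-3)+(-5)) − (-4) = -12 → (-3,-12,-5)

-3,-12,-5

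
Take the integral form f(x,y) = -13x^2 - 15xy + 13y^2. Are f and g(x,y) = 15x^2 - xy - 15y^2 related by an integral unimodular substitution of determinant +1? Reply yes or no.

D₁ = 901, D₂ = 901
river cycle of f (length 14): (13, 15, -13), (-13, 11, 15), (15, 19, -9), (-9, 17, 17), (17, 17, -9), (-9, 19, 15), (15, 11, -13), (-13, 15, 13), (13, 11, -15), (-15, 19, 9), … (4 more)
river cycle of g (length 6): (-15, 1, 15), (15, 29, -1), (-1, 29, 15), (15, 1, -15), (-15, 29, 1), (1, 29, -15)
cycles differ ⇒ inequivalent

no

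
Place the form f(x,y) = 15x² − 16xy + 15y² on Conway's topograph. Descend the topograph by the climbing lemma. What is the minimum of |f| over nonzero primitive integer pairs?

translate: b→14 (≡-16 mod 30), so (15,-16,15)→(15,14,14)
flip: (15,14,14)→(14,-14,15)
translate: b→14 (≡-14 mod 28), so (14,-14,15)→(14,14,15)
reduced (well bottom): (14,14,15) with a≤c, −a<b≤a
well minimum = a = 14

14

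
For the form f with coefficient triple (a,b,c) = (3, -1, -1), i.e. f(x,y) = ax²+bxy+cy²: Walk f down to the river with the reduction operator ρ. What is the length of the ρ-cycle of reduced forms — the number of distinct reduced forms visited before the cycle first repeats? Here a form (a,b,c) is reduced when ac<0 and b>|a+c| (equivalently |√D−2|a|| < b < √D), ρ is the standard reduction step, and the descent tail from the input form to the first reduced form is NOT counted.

D = 13, ⌊√D⌋ = 3
descent: ρ → (-1,3,1)  [lands on river]
river: ρ → (1,3,-1)
ρ-cycle length = 2 (tail of 1 descent step not counted)

2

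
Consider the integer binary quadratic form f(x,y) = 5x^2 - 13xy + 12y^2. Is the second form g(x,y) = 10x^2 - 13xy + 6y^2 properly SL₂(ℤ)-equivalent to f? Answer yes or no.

D₁ = -71, D₂ = -71
f: translate: b→-3 (≡-13 mod 10), so (5,-13,12)→(5,-3,4)
f: flip: (5,-3,4)→(4,3,5)
f: reduced (well bottom): (4,3,5) with a≤c, −a<b≤a
g: translate: b→7 (≡-13 mod 20), so (10,-13,6)→(10,7,3)
g: flip: (10,7,3)→(3,-7,10)
g: translate: b→-1 (≡-7 mod 6), so (3,-7,10)→(3,-1,6)
g: reduced (well bottom): (3,-1,6) with a≤c, −a<b≤a
reduced forms (4, 3, 5) vs (3, -1, 6) ⇒ inequivalent

no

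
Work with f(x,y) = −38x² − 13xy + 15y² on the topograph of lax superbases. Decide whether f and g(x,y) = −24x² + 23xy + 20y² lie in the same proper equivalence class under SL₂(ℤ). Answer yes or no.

D₁ = 2449, D₂ = 2449
river cycle of f (length 64): (15, 43, -10), (-10, 37, 27), (27, 17, -20), (-20, 23, 24), (24, 25, -19), (-19, 13, 30), (30, 47, -2), (-2, 49, 6), (6, 47, -10), (-10, 33, 34), … (54 more)
river cycle of g (length 64): (20, 17, -27), (-27, 37, 10), (10, 43, -15), (-15, 47, 4), (4, 49, -3), (-3, 47, 20), (20, 33, -17), (-17, 35, 18), (18, 37, -15), (-15, 23, 32), … (54 more)
cycles differ ⇒ inequivalent

no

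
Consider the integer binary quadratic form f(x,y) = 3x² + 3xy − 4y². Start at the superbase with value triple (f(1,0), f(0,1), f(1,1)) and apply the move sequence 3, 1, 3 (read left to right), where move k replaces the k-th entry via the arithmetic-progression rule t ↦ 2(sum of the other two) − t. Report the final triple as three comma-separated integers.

start (3,-4,2) = (f(1,0),f(0,1),f(1,1))
replace slot 3: 2·(3+(-4)) − 2 = -4 → (3,-4,-4)
replace slot 1: 2·((-4)+(-4)) − 3 = -19 → (-19,-4,-4)
replace slot 3: 2·((-19)+(-4)) − (-4) = -42 → (-19,-4,-42)

-19,-4,-42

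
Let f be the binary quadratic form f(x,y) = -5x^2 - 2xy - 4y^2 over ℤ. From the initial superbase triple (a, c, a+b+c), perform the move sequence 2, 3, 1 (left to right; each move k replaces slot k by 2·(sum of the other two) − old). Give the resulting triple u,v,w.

start (-5,-4,-11) = (f(1,0),f(0,1),f(1,1))
replace slot 2: 2·((-5)+(-11)) − (-4) = -28 → (-5,-28,-11)
replace slot 3: 2·((-5)+(-28)) − (-11) = -55 → (-5,-28,-55)
replace slot 1: 2·((-28)+(-55)) − (-5) = -161 → (-161,-28,-55)

-161,-28,-55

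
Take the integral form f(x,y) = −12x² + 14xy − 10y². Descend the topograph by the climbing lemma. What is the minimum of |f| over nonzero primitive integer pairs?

translate: b→10 (≡-14 mod 24), so (12,-14,10)→(12,10,8)
flip: (12,10,8)→(8,-10,12)
translate: b→6 (≡-10 mod 16), so (8,-10,12)→(8,6,10)
reduced (well bottom): (8,6,10) with a≤c, −a<b≤a
well minimum |f| = |-8| = 8 (negative-definite)

8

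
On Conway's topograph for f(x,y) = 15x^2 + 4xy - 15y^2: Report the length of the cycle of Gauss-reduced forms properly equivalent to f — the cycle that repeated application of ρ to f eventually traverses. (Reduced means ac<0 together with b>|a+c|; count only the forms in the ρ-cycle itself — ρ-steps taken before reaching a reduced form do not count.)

D = 916, ⌊√D⌋ = 30
river: ρ → (-15,26,4)
river: ρ → (4,30,-1)
river: ρ → (-1,30,4)
river: ρ → (4,26,-15)
river: ρ → (-15,4,15)
river: ρ → (15,26,-4)
river: ρ → (-4,30,1)
river: ρ → (1,30,-4)
river: ρ → (-4,26,15)
river: ρ → (15,4,-15)
ρ-cycle length = 10 (tail of 0 descent steps not counted)

10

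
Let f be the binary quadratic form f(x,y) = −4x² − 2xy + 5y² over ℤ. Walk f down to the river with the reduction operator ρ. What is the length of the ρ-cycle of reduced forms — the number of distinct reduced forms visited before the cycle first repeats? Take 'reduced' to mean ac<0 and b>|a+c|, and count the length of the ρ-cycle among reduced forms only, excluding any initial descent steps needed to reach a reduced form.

D = 84, ⌊√D⌋ = 9
descent: ρ → (5,2,-4)  [lands on river]
river: ρ → (-4,6,3)
river: ρ → (3,6,-4)
river: ρ → (-4,2,5)
river: ρ → (5,8,-1)
river: ρ → (-1,8,5)
ρ-cycle length = 6 (tail of 1 descent step not counted)

6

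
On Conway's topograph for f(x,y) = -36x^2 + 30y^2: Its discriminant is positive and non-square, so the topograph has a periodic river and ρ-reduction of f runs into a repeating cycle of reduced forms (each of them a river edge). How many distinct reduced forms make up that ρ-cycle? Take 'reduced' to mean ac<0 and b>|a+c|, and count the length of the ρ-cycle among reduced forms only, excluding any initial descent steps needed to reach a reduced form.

D = 4320, ⌊√D⌋ = 65
descent: ρ → (30,60,-6)  [lands on river]
river: ρ → (-6,60,30)
ρ-cycle length = 2 (tail of 1 descent step not counted)

2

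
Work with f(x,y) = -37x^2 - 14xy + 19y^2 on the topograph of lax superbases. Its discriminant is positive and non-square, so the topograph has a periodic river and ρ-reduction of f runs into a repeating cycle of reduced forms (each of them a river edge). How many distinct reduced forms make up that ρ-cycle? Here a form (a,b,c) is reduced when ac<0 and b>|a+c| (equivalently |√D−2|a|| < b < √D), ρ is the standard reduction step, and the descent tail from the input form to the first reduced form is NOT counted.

D = 3008, ⌊√D⌋ = 54
descent: ρ → (19,52,-4)  [lands on river]
river: ρ → (-4,52,19)
river: ρ → (19,24,-32)
river: ρ → (-32,40,11)
river: ρ → (11,48,-16)
river: ρ → (-16,48,11)
river: ρ → (11,40,-32)
river: ρ → (-32,24,19)
ρ-cycle length = 8 (tail of 1 descent step not counted)

8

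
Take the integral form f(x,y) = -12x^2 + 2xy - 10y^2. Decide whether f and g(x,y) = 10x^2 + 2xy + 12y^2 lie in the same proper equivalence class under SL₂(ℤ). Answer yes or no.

D₁ = -476, D₂ = -476
f is negative-definite; reduce −f:
−f: flip: (12,-2,10)→(10,2,12)
−f: reduced (well bottom): (10,2,12) with a≤c, −a<b≤a
flip sign back: reduced form of f is (-10,-2,-12)
g: reduced (well bottom): (10,2,12) with a≤c, −a<b≤a
reduced forms (-10, -2, -12) vs (10, 2, 12) ⇒ inequivalent

no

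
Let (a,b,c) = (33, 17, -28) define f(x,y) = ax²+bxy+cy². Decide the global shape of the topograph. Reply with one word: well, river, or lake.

D = b²−4ac = 17² − 4·33·(-28) = 3985
D > 0 non-square ⇒ indefinite ⇒ periodic river

river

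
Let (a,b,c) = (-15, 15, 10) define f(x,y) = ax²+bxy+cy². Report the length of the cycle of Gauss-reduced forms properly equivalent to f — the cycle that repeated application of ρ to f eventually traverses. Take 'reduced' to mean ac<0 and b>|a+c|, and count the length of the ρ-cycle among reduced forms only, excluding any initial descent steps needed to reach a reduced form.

D = 825, ⌊√D⌋ = 28
river: ρ → (10,25,-5)
river: ρ → (-5,25,10)
river: ρ → (10,15,-15)
river: ρ → (-15,15,10)
ρ-cycle length = 4 (tail of 0 descent steps not counted)

4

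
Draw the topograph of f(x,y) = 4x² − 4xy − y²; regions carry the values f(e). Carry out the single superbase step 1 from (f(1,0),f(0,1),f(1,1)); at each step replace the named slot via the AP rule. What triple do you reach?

start (4,-1,-1) = (f(1,0),f(0,1),f(1,1))
replace slot 1: 2·((-1)+(-1)) − 4 = -8 → (-8,-1,-1)

-8,-1,-1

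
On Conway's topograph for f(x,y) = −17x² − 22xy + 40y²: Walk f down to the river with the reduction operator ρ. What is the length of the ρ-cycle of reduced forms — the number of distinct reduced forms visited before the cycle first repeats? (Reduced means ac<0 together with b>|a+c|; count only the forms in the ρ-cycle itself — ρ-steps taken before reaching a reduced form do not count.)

D = 3204, ⌊√D⌋ = 56
descent: ρ → (40,22,-17)
descent: ρ → (-17,46,16)  [lands on river]
river: ρ → (16,50,-11)
river: ρ → (-11,38,40)
river: ρ → (40,42,-9)
river: ρ → (-9,48,25)
river: ρ → (25,52,-5)
river: ρ → (-5,48,45)
river: ρ → (45,42,-8)
river: ρ → (-8,54,9)
river: ρ → (9,54,-8)
river: ρ → (-8,42,45)
river: ρ → (45,48,-5)
river: ρ → (-5,52,25)
river: ρ → (25,48,-9)
river: ρ → (-9,42,40)
river: ρ → (40,38,-11)
river: ρ → (-11,50,16)
river: ρ → (16,46,-17)
river: ρ → (-17,56,1)
river: ρ → (1,56,-17)
ρ-cycle length = 20 (tail of 2 descent steps not counted)

20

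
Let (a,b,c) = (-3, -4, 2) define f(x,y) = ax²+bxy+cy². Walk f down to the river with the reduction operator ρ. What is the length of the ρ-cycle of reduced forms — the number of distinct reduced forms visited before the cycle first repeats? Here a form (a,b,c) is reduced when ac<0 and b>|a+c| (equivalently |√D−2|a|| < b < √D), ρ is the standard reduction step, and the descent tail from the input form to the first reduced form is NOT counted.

D = 40, ⌊√D⌋ = 6
descent: ρ → (2,4,-3)  [lands on river]
river: ρ → (-3,2,3)
river: ρ → (3,4,-2)
river: ρ → (-2,4,3)
river: ρ → (3,2,-3)
river: ρ → (-3,4,2)
ρ-cycle length = 6 (tail of 1 descent step not counted)

6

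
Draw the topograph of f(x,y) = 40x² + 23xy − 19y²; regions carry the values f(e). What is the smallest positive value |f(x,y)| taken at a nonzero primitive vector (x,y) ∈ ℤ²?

river: ρ → (-19,53,10)
river: ρ → (10,47,-34)
river: ρ → (-34,21,23)
river: ρ → (23,25,-32)
river: ρ → (-32,39,16)
river: ρ → (16,57,-5)
river: ρ → (-5,53,38)
river: ρ → (38,23,-20)
river: ρ → (-20,57,4)
river: ρ → (4,55,-34)
river: ρ → (-34,13,25)
river: ρ → (25,37,-22)
river: ρ → (-22,51,11)
river: ρ → (11,59,-2)
river: ρ → (-2,57,40)
river: ρ → (40,23,-19)
closes: descent 0, river 16
min |a| on river = 2

2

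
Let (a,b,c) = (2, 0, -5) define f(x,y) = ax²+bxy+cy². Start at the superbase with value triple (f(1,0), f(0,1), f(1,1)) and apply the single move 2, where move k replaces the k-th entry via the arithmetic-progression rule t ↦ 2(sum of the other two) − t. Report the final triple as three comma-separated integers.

start (2,-5,-3) = (f(1,0),f(0,1),f(1,1))
replace slot 2: 2·(2+(-3)) − (-5) = 3 → (2,3,-3)

2,3,-3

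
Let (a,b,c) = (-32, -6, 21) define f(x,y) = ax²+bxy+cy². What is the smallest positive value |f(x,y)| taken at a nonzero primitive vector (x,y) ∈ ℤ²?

descent: ρ → (21,48,-5)  [lands on river]
river: ρ → (-5,52,1)
river: ρ → (1,52,-5)
river: ρ → (-5,48,21)
river: ρ → (21,36,-17)
river: ρ → (-17,32,25)
river: ρ → (25,18,-24)
river: ρ → (-24,30,19)
river: ρ → (19,46,-8)
river: ρ → (-8,50,7)
river: ρ → (7,48,-15)
river: ρ → (-15,42,16)
river: ρ → (16,22,-35)
river: ρ → (-35,48,3)
river: ρ → (3,48,-35)
river: ρ → (-35,22,16)
river: ρ → (16,42,-15)
river: ρ → (-15,48,7)
river: ρ → (7,50,-8)
river: ρ → (-8,46,19)
river: ρ → (19,30,-24)
river: ρ → (-24,18,25)
river: ρ → (25,32,-17)
river: ρ → (-17,36,21)
closes: descent 1, river 24
min |a| on river = 1

1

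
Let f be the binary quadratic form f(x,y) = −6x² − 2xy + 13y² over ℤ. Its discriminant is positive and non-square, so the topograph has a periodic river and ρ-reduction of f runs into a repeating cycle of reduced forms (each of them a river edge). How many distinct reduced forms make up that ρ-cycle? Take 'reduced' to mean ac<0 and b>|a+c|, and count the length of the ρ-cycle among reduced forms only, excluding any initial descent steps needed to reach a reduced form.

D = 316, ⌊√D⌋ = 17
descent: ρ → (13,2,-6)
descent: ρ → (-6,10,9)  [lands on river]
river: ρ → (9,8,-7)
river: ρ → (-7,6,10)
river: ρ → (10,14,-3)
river: ρ → (-3,16,5)
river: ρ → (5,14,-6)
ρ-cycle length = 6 (tail of 2 descent steps not counted)

6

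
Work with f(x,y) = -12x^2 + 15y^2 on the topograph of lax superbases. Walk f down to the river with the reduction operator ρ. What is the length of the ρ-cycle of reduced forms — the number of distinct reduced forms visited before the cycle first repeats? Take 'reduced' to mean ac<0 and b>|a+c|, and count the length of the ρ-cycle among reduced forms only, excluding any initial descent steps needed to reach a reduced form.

D = 720, ⌊√D⌋ = 26
descent: ρ → (15,0,-12)
descent: ρ → (-12,24,3)  [lands on river]
river: ρ → (3,24,-12)
ρ-cycle length = 2 (tail of 2 descent steps not counted)

2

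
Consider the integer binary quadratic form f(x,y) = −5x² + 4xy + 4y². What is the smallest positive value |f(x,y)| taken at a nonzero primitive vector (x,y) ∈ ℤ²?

river: ρ → (4,4,-5)
river: ρ → (-5,6,3)
river: ρ → (3,6,-5)
river: ρ → (-5,4,4)
closes: descent 0, river 4
min |a| on river = 3

3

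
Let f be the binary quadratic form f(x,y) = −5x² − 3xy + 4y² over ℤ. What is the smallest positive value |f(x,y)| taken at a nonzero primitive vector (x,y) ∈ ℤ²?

descent: ρ → (4,3,-5)  [lands on river]
river: ρ → (-5,7,2)
river: ρ → (2,9,-1)
river: ρ → (-1,9,2)
river: ρ → (2,7,-5)
river: ρ → (-5,3,4)
river: ρ → (4,5,-4)
river: ρ → (-4,3,5)
river: ρ → (5,7,-2)
river: ρ → (-2,9,1)
river: ρ → (1,9,-2)
river: ρ → (-2,7,5)
river: ρ → (5,3,-4)
river: ρ → (-4,5,4)
closes: descent 1, river 14
min |a| on river = 1

1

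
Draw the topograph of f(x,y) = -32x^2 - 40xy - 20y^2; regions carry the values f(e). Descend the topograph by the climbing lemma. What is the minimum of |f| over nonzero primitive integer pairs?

translate: b→-24 (≡40 mod 64), so (32,40,20)→(32,-24,12)
flip: (32,-24,12)→(12,24,32)
translate: b→0 (≡24 mod 24), so (12,24,32)→(12,0,20)
reduced (well bottom): (12,0,20) with a≤c, −a<b≤a
well minimum |f| = |-12| = 12 (negative-definite)

12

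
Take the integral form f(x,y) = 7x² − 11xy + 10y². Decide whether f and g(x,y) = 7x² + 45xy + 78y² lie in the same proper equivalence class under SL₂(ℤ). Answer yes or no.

D₁ = -159, D₂ = -159
f: translate: b→3 (≡-11 mod 14), so (7,-11,10)→(7,3,6)
f: flip: (7,3,6)→(6,-3,7)
f: reduced (well bottom): (6,-3,7) with a≤c, −a<b≤a
g: translate: b→3 (≡45 mod 14), so (7,45,78)→(7,3,6)
g: flip: (7,3,6)→(6,-3,7)
g: reduced (well bottom): (6,-3,7) with a≤c, −a<b≤a
reduced forms (6, -3, 7) vs (6, -3, 7) ⇒ equivalent

yes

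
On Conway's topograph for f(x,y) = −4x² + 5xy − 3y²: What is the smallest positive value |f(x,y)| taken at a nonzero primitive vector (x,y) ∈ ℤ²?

translate: b→3 (≡-5 mod 8), so (4,-5,3)→(4,3,2)
flip: (4,3,2)→(2,-3,4)
translate: b→1 (≡-3 mod 4), so (2,-3,4)→(2,1,3)
reduced (well bottom): (2,1,3) with a≤c, −a<b≤a
well minimum |f| = |-2| = 2 (negative-definite)

2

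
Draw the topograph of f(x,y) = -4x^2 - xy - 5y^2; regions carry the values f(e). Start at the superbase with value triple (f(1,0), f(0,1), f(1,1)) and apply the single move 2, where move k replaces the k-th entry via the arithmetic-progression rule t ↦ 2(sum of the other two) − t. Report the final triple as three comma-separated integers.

start (-4,-5,-10) = (f(1,0),f(0,1),f(1,1))
replace slot 2: 2·((-4)+(-10)) − (-5) = -23 → (-4,-23,-10)

-4,-23,-10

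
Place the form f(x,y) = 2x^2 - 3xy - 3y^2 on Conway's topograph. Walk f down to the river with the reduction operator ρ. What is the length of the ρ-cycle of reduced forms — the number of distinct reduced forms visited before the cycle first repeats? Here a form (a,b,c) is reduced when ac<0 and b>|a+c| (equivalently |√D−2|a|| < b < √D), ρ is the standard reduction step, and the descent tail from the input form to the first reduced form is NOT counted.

D = 33, ⌊√D⌋ = 5
descent: ρ → (-3,3,2)  [lands on river]
river: ρ → (2,5,-1)
river: ρ → (-1,5,2)
river: ρ → (2,3,-3)
ρ-cycle length = 4 (tail of 1 descent step not counted)

4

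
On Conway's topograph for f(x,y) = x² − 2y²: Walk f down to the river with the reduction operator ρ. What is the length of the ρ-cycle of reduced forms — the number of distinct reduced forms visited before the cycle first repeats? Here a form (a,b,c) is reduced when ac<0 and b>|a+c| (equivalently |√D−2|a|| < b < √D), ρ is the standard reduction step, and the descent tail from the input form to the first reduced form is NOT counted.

D = 8, ⌊√D⌋ = 2
descent: ρ → (-2,0,1)
descent: ρ → (1,2,-1)  [lands on river]
river: ρ → (-1,2,1)
ρ-cycle length = 2 (tail of 2 descent steps not counted)

2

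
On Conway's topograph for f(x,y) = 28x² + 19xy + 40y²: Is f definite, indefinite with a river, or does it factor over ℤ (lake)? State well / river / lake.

D = b²−4ac = 19² − 4·28·40 = -4119
D < 0 ⇒ definite ⇒ every region one sign ⇒ single well

well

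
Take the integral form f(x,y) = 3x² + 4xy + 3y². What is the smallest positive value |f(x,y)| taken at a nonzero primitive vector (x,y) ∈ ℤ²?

translate: b→-2 (≡4 mod 6), so (3,4,3)→(3,-2,2)
flip: (3,-2,2)→(2,2,3)
reduced (well bottom): (2,2,3) with a≤c, −a<b≤a
well minimum = a = 2

2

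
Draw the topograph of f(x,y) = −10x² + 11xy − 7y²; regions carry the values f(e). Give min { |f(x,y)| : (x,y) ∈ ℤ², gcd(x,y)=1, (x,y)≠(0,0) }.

translate: b→9 (≡-11 mod 20), so (10,-11,7)→(10,9,6)
flip: (10,9,6)→(6,-9,10)
translate: b→3 (≡-9 mod 12), so (6,-9,10)→(6,3,7)
reduced (well bottom): (6,3,7) with a≤c, −a<b≤a
well minimum |f| = |-6| = 6 (negative-definite)

6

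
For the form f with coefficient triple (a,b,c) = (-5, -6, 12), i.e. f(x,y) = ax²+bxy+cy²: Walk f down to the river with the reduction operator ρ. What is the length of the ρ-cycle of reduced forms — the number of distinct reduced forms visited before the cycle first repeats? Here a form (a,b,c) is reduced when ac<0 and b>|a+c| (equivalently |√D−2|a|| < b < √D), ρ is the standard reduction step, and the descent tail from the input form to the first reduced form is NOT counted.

D = 276, ⌊√D⌋ = 16
descent: ρ → (12,6,-5)
descent: ρ → (-5,14,4)  [lands on river]
river: ρ → (4,10,-11)
river: ρ → (-11,12,3)
river: ρ → (3,12,-11)
river: ρ → (-11,10,4)
river: ρ → (4,14,-5)
river: ρ → (-5,16,1)
river: ρ → (1,16,-5)
ρ-cycle length = 8 (tail of 2 descent steps not counted)

8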